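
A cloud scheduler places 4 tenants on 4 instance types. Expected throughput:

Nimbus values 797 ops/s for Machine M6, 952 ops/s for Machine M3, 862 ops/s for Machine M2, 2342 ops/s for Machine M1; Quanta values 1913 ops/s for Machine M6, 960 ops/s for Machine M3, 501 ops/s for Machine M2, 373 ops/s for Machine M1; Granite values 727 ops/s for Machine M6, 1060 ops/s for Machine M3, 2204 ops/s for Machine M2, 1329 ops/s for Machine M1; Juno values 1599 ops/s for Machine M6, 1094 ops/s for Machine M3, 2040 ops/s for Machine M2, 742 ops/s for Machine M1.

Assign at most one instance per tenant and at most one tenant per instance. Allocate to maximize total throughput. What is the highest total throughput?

Max total: 7553 ops/s

This is a one-to-one assignment (maximum-weight bipartite matching).
Optimal: Nimbus→Machine M1 (2342 ops/s), Quanta→Machine M6 (1913 ops/s), Granite→Machine M2 (2204 ops/s), Juno→Machine M3 (1094 ops/s) — total 2342+1913+2204+1094 = 7553 ops/s.
Every other assignment is strictly worse.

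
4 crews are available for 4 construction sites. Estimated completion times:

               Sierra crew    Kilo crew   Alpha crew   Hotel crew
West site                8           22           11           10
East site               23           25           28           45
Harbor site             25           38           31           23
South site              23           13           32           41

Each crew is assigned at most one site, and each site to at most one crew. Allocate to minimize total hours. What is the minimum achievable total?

Min total: 70 hours

This is the linear assignment problem.
Optimal: Sierra crew→East site (23 hours), Kilo crew→South site (13 hours), Alpha crew→West site (11 hours), Hotel crew→Harbor site (23 hours) — total 23+13+11+23 = 70 hours.
Min-entry greedy (repeatedly take the single cheapest remaining cell) gives 72 hours, worse by 2.
Next-best assignment: Sierra crew→West site, Kilo crew→South site, Alpha crew→East site, Hotel crew→Harbor site = 72 hours.
Swapping Kilo crew↔Alpha crew (Kilo crew→West site 22 hours, Alpha crew→South site 32 hours) adds 30.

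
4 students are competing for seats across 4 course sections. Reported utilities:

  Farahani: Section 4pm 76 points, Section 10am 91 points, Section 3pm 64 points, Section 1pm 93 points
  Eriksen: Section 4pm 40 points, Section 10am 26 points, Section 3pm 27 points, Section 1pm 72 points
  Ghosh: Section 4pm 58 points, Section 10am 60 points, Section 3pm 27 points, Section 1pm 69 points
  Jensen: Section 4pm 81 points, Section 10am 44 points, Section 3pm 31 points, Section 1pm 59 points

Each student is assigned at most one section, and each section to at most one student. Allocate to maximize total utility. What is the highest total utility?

Max total: 277 points

Optimal: Farahani→Section 3pm (64 points), Eriksen→Section 1pm (72 points), Ghosh→Section 10am (60 points), Jensen→Section 4pm (81 points) — total 64+72+60+81 = 277 points.
Row-greedy (each student in turn takes its best remaining section) gives 224 points, worse by 53.
Next-best assignment: Farahani→Section 10am, Eriksen→Section 1pm, Ghosh→Section 3pm, Jensen→Section 4pm = 271 points.
Swapping Eriksen↔Jensen (Eriksen→Section 4pm 40 points, Jensen→Section 1pm 59 points) loses 54.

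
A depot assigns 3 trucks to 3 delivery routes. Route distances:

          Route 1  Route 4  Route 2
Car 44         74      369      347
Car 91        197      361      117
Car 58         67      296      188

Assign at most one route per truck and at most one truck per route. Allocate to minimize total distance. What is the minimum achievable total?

Min total: 487 km

Optimal: Car 44→Route 1 (74 km), Car 91→Route 2 (117 km), Car 58→Route 4 (296 km) — total 74+117+296 = 487 km.
Column-greedy (each route in turn goes to its cheapest remaining truck) gives 775 km, worse by 288.
Swapping Car 58↔Car 44 (Car 58→Route 1 67 km, Car 44→Route 4 369 km) adds 66.
No other one-to-one assignment undercuts 487 km.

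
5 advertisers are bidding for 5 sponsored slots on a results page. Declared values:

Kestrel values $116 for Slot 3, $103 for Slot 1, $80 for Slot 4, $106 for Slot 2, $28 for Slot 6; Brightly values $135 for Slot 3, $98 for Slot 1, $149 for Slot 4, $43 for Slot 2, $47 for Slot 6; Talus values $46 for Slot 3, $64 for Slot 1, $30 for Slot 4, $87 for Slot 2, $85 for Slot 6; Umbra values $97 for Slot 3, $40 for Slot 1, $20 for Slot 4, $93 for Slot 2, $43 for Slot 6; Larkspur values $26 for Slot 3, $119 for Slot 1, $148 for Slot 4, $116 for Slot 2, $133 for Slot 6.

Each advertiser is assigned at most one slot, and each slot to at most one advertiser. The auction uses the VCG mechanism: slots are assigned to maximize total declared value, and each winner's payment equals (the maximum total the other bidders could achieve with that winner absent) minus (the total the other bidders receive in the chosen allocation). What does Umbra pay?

Umbra pays $13.

Efficient allocation: Kestrel→Slot 1 ($103), Brightly→Slot 4 ($149), Talus→Slot 2 ($87), Umbra→Slot 3 ($97), Larkspur→Slot 6 ($133); total welfare W = $569.
Umbra receives Slot 3 at value $97, so the others get W − 97 = $472.
Without Umbra: best allocation of the remaining 4 bidders over all 5 slots is Kestrel→Slot 3 ($116), Brightly→Slot 4 ($149), Talus→Slot 2 ($87), Larkspur→Slot 6 ($133), total $485.
VCG payment = (others' best without Umbra) − (others' welfare with Umbra) = 485 − 472 = $13.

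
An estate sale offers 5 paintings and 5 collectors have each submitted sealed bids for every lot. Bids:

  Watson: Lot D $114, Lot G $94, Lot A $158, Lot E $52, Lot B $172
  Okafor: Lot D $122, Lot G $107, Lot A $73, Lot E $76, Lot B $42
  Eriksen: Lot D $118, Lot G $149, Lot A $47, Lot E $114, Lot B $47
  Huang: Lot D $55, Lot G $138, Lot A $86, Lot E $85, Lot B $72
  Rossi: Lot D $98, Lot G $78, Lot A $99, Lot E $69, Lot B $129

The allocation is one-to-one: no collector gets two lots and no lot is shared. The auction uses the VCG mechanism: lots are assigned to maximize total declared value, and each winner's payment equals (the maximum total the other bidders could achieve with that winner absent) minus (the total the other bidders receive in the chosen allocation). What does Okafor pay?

Efficient allocation: Watson→Lot A ($158), Okafor→Lot D ($122), Eriksen→Lot E ($114), Huang→Lot G ($138), Rossi→Lot B ($129); total welfare W = $661.
Okafor receives Lot D at value $122, so the others get W − 122 = $539.
Without Okafor: best allocation of the remaining 4 bidders over all 5 lots is Watson→Lot A ($158), Eriksen→Lot D ($118), Huang→Lot G ($138), Rossi→Lot B ($129), total $543.
VCG payment = (others' best without Okafor) − (others' welfare with Okafor) = 543 − 539 = $4.

Okafor pays $4.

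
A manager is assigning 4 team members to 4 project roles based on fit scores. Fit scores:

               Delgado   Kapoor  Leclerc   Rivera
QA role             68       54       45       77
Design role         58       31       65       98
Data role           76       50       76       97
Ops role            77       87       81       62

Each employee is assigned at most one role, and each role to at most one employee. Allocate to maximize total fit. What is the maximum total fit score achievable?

Optimal: Delgado→QA role (68 pts), Kapoor→Ops role (87 pts), Leclerc→Data role (76 pts), Rivera→Design role (98 pts) — total 68+87+76+98 = 329 pts.
Max-entry greedy (repeatedly take the single best remaining cell) gives 306 pts, worse by 23.

Max total: 329 pts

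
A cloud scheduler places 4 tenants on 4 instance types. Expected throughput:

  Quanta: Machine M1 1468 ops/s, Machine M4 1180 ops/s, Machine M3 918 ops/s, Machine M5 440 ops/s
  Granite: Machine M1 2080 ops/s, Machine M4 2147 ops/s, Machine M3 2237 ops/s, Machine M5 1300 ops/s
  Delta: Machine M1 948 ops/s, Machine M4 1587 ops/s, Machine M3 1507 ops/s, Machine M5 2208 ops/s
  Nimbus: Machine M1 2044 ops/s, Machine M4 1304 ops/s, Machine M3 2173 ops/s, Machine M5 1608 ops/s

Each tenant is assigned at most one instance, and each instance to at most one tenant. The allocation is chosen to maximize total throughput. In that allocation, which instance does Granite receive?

Granite receives Machine M4.

Optimal: Quanta→Machine M1 (1468 ops/s), Granite→Machine M4 (2147 ops/s), Delta→Machine M5 (2208 ops/s), Nimbus→Machine M3 (2173 ops/s) — total 1468+2147+2208+2173 = 7996 ops/s.
Column-greedy (each instance in turn goes to its best remaining tenant) gives 6280 ops/s, worse by 1716.
Next-best assignment: Quanta→Machine M4, Granite→Machine M3, Delta→Machine M5, Nimbus→Machine M1 = 7669 ops/s.
Swapping Nimbus↔Delta (Nimbus→Machine M5 1608 ops/s, Delta→Machine M3 1507 ops/s) loses 1266.
Granite's own top instance is Machine M3 (2237 ops/s), but forcing Granite→Machine M3 and reassigning the rest optimally gives only 7669 ops/s — worse by 327.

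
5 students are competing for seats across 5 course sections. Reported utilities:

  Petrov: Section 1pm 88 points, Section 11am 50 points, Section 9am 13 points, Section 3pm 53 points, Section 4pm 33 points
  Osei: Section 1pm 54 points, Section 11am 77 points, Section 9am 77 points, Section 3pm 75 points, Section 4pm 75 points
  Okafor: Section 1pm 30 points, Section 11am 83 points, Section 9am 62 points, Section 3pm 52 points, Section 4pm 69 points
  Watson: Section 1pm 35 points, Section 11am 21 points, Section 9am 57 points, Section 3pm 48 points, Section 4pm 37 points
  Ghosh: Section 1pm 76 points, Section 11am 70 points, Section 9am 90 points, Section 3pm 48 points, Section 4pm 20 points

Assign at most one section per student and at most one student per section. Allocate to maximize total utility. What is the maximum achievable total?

This is a one-to-one assignment (maximum-weight bipartite matching).
Optimal: Petrov→Section 1pm (88 points), Osei→Section 4pm (75 points), Okafor→Section 11am (83 points), Watson→Section 3pm (48 points), Ghosh→Section 9am (90 points) — total 88+75+83+48+90 = 384 points.
Row-greedy (each student in turn takes its best remaining section) gives 339 points, worse by 45.
Next-best assignment: Petrov→Section 1pm, Osei→Section 3pm, Okafor→Section 11am, Watson→Section 4pm, Ghosh→Section 9am = 373 points.
No other one-to-one assignment exceeds 384 points.

Max total: 384 points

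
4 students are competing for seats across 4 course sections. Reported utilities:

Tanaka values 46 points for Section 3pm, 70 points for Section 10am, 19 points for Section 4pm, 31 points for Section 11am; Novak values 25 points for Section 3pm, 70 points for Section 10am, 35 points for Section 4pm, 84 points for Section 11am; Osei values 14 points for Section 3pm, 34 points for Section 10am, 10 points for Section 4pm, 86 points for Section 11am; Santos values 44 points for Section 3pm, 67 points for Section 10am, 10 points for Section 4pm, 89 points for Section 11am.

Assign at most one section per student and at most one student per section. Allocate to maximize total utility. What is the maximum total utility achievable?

Maximum total: 235 points

This is a one-to-one assignment (maximum-weight bipartite matching).
Optimal: Tanaka→Section 10am (70 points), Novak→Section 4pm (35 points), Osei→Section 11am (86 points), Santos→Section 3pm (44 points) — total 70+35+86+44 = 235 points.
Max-entry greedy (repeatedly take the single best remaining cell) gives 208 points, worse by 27.
Next-best assignment: Tanaka→Section 3pm, Novak→Section 4pm, Osei→Section 11am, Santos→Section 10am = 234 points.
Swapping Osei↔Tanaka (Osei→Section 10am 34 points, Tanaka→Section 11am 31 points) loses 91.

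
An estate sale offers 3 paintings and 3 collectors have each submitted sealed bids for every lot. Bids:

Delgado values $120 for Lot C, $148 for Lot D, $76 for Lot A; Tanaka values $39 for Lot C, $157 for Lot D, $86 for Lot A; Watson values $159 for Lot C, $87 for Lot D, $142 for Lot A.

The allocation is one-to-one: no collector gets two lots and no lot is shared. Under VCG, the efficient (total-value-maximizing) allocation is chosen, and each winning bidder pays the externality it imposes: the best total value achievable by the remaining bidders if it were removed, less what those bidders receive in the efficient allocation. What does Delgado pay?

Delgado pays $17.

Efficient allocation: Delgado→Lot C ($120), Tanaka→Lot D ($157), Watson→Lot A ($142); total welfare W = $419.
Delgado receives Lot C at value $120, so the others get W − 120 = $299.
Without Delgado: best allocation of the remaining 2 bidders over all 3 lots is Tanaka→Lot D ($157), Watson→Lot C ($159), total $316.
VCG payment = (others' best without Delgado) − (others' welfare with Delgado) = 316 − 299 = $17.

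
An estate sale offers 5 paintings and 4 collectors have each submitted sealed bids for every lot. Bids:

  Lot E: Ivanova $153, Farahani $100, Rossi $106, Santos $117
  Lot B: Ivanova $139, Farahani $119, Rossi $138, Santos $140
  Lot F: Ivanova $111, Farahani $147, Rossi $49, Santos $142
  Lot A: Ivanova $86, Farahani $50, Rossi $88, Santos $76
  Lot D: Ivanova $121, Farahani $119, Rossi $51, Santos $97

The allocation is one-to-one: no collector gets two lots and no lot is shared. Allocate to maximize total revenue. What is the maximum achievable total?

Max total: $552

Treat this as an assignment problem: match each collector to one lot.
Optimal: Ivanova→Lot E ($153), Farahani→Lot D ($119), Rossi→Lot B ($138), Santos→Lot F ($142) — total 153+119+138+142 = $552.
Column-greedy (each lot in turn goes to its best remaining collector) gives $528, worse by 24.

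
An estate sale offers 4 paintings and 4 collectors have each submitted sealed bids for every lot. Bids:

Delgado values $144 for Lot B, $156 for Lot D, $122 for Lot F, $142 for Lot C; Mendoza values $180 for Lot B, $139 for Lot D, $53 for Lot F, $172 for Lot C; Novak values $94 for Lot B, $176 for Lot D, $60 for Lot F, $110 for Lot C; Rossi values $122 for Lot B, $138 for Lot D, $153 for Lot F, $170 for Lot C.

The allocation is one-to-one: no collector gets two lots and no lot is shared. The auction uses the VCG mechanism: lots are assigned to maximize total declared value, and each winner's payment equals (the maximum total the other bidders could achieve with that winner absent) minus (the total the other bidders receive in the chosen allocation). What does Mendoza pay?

Mendoza pays $19.

Efficient allocation: Delgado→Lot C ($142), Mendoza→Lot B ($180), Novak→Lot D ($176), Rossi→Lot F ($153); total welfare W = $651.
Mendoza receives Lot B at value $180, so the others get W − 180 = $471.
Without Mendoza: best allocation of the remaining 3 bidders over all 4 lots is Delgado→Lot B ($144), Novak→Lot D ($176), Rossi→Lot C ($170), total $490.
VCG payment = (others' best without Mendoza) − (others' welfare with Mendoza) = 490 − 471 = $19.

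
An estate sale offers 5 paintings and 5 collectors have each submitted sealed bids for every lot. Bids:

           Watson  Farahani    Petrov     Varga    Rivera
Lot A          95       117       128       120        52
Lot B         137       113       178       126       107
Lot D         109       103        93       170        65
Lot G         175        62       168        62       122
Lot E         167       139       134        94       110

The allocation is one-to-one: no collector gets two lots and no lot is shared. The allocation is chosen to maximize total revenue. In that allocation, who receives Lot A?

Optimal: Watson→Lot E ($167), Farahani→Lot A ($117), Petrov→Lot B ($178), Varga→Lot D ($170), Rivera→Lot G ($122) — total 167+117+178+170+122 = $754.
Column-greedy (each lot in turn goes to its best remaining collector) gives $696, worse by 58.
Next-best assignment: Watson→Lot G, Farahani→Lot A, Petrov→Lot B, Varga→Lot D, Rivera→Lot E = $750.
Every other assignment is strictly worse.
Farahani's own top lot is Lot E ($139), but forcing Farahani→Lot E and reassigning the rest optimally gives only $719 — worse by 35.

Farahani receives Lot A.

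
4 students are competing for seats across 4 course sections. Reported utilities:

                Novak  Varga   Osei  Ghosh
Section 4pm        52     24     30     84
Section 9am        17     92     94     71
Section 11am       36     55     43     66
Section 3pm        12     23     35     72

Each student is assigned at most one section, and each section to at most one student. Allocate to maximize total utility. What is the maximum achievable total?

Optimal: Novak→Section 4pm (52 points), Varga→Section 11am (55 points), Osei→Section 9am (94 points), Ghosh→Section 3pm (72 points) — total 52+55+94+72 = 273 points.
Max-entry greedy (repeatedly take the single best remaining cell) gives 245 points, worse by 28.
No other one-to-one assignment exceeds 273 points.

Maximum total: 273 points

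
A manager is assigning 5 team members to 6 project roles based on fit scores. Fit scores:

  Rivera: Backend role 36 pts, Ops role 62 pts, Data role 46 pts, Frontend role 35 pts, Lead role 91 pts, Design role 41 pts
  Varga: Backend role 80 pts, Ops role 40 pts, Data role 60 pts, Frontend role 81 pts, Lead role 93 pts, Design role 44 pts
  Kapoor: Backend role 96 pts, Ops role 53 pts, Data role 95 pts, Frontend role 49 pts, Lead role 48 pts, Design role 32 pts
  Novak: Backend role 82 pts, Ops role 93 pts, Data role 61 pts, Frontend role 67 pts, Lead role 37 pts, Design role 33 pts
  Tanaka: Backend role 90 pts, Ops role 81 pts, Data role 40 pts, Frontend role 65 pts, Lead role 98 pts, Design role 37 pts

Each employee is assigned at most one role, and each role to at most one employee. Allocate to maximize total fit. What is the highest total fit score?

Max total: 450 pts

Optimal: Rivera→Lead role (91 pts), Varga→Frontend role (81 pts), Kapoor→Data role (95 pts), Novak→Ops role (93 pts), Tanaka→Backend role (90 pts) — total 91+81+95+93+90 = 450 pts.
Next-best assignment: Rivera→Lead role, Varga→Frontend role, Kapoor→Data role, Novak→Backend role, Tanaka→Ops role = 430 pts.
Swapping Rivera↔Kapoor (Rivera→Data role 46 pts, Kapoor→Lead role 48 pts) loses 92.
Checked against all permutations: 450 pts is optimal.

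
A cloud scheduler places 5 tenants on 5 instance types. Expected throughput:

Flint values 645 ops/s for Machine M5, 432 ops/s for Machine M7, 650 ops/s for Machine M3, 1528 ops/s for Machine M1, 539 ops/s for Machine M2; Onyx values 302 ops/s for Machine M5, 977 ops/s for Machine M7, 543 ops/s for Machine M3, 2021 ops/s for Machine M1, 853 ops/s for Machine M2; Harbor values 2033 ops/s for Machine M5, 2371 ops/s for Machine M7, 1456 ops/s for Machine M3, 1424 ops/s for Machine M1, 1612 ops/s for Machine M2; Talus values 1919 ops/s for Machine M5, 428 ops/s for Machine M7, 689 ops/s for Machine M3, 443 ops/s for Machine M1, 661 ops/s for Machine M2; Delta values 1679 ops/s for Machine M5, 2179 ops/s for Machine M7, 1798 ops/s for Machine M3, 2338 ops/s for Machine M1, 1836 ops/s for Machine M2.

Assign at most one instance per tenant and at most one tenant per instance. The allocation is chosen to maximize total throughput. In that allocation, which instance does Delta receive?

Delta receives Machine M2.

Optimal: Flint→Machine M3 (650 ops/s), Onyx→Machine M1 (2021 ops/s), Harbor→Machine M7 (2371 ops/s), Talus→Machine M5 (1919 ops/s), Delta→Machine M2 (1836 ops/s) — total 650+2021+2371+1919+1836 = 8797 ops/s.
Next-best assignment: Flint→Machine M2, Onyx→Machine M1, Harbor→Machine M7, Talus→Machine M5, Delta→Machine M3 = 8648 ops/s.
Delta's own top instance is Machine M1 (2338 ops/s), but forcing Delta→Machine M1 and reassigning the rest optimally gives only 8131 ops/s — worse by 666.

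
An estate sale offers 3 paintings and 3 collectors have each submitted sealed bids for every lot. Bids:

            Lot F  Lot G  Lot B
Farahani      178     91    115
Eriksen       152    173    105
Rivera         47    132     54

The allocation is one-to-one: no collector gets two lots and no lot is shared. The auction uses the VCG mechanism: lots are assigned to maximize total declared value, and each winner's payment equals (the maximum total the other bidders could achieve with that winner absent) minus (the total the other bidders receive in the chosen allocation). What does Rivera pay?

Efficient allocation: Farahani→Lot F ($178), Eriksen→Lot B ($105), Rivera→Lot G ($132); total welfare W = $415.
Rivera receives Lot G at value $132, so the others get W − 132 = $283.
Without Rivera: best allocation of the remaining 2 bidders over all 3 lots is Farahani→Lot F ($178), Eriksen→Lot G ($173), total $351.
VCG payment = (others' best without Rivera) − (others' welfare with Rivera) = 351 − 283 = $68.

Rivera pays $68.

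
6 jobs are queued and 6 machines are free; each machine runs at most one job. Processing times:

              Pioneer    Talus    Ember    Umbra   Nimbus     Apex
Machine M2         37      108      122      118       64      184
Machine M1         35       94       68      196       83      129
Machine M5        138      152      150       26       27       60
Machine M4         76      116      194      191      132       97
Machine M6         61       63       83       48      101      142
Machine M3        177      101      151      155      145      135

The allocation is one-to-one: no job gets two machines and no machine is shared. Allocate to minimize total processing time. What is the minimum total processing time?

Min total: 378 min

Optimal: Pioneer→Machine M2 (37 min), Talus→Machine M3 (101 min), Ember→Machine M1 (68 min), Umbra→Machine M6 (48 min), Nimbus→Machine M5 (27 min), Apex→Machine M4 (97 min) — total 37+101+68+48+27+97 = 378 min.
Row-greedy (each job in turn takes its cheapest remaining machine) gives 513 min, worse by 135.
Next-best assignment: Pioneer→Machine M1, Talus→Machine M3, Ember→Machine M6, Umbra→Machine M5, Nimbus→Machine M2, Apex→Machine M4 = 406 min.
Swapping Ember↔Nimbus (Ember→Machine M5 150 min, Nimbus→Machine M1 83 min) adds 138.
Every other assignment is strictly worse.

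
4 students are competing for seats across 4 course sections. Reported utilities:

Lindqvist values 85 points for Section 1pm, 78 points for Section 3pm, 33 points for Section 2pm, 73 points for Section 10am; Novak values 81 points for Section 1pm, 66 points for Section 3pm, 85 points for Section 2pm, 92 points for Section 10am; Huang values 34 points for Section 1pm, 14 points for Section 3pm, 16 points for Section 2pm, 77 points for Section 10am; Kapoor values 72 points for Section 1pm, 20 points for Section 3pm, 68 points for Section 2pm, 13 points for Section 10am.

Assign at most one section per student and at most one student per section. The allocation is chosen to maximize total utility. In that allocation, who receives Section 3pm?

This is a one-to-one assignment (maximum-weight bipartite matching).
Optimal: Lindqvist→Section 3pm (78 points), Novak→Section 2pm (85 points), Huang→Section 10am (77 points), Kapoor→Section 1pm (72 points) — total 78+85+77+72 = 312 points.
Column-greedy (each section in turn goes to its best remaining student) gives 296 points, worse by 16.
Next-best assignment: Lindqvist→Section 3pm, Novak→Section 1pm, Huang→Section 10am, Kapoor→Section 2pm = 304 points.
Swapping Kapoor↔Novak (Kapoor→Section 2pm 68 points, Novak→Section 1pm 81 points) loses 8.
Checked against all permutations: 312 points is optimal.
Lindqvist's own top section is Section 1pm (85 points), but forcing Lindqvist→Section 1pm and reassigning the rest optimally gives only 296 points — worse by 16.

Lindqvist receives Section 3pm.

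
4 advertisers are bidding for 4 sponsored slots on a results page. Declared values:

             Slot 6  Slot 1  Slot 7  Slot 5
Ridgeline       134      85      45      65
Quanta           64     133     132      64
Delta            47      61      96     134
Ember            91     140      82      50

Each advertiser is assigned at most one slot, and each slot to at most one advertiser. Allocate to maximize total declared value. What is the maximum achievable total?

Maximum total: $540

Optimal: Ridgeline→Slot 6 ($134), Quanta→Slot 7 ($132), Delta→Slot 5 ($134), Ember→Slot 1 ($140) — total 134+132+134+140 = $540.
Next-best assignment: Ridgeline→Slot 6, Quanta→Slot 1, Delta→Slot 5, Ember→Slot 7 = $483.
Swapping Quanta↔Delta (Quanta→Slot 5 $64, Delta→Slot 7 $96) loses 106.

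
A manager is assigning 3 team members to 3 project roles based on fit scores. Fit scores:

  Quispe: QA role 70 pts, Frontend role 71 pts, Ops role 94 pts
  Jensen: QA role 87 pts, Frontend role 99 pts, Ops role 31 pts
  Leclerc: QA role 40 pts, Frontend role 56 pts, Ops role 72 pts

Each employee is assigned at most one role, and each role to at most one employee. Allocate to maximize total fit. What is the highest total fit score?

Maximum total: 241 pts

This is the linear assignment problem.
Optimal: Quispe→QA role (70 pts), Jensen→Frontend role (99 pts), Leclerc→Ops role (72 pts) — total 70+99+72 = 241 pts.
Column-greedy (each role in turn goes to its best remaining employee) gives 230 pts, worse by 11.
Swapping Quispe↔Jensen (Quispe→Frontend role 71 pts, Jensen→QA role 87 pts) loses 11.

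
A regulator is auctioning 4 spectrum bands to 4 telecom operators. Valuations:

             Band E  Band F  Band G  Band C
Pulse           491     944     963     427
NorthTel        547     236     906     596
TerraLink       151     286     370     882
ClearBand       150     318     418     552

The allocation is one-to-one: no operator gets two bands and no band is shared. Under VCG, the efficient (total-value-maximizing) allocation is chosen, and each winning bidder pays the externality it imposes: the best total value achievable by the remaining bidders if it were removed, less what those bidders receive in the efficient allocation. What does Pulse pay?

Efficient allocation: Pulse→Band F ($944M), NorthTel→Band G ($906M), TerraLink→Band C ($882M), ClearBand→Band E ($150M); total welfare W = $2882M.
Pulse receives Band F at value $944M, so the others get W − 944 = $1938M.
Without Pulse: best allocation of the remaining 3 bidders over all 4 bands is NorthTel→Band G ($906M), TerraLink→Band C ($882M), ClearBand→Band F ($318M), total $2106M.
VCG payment = (others' best without Pulse) − (others' welfare with Pulse) = 2106 − 1938 = $168M.

Pulse pays $168M.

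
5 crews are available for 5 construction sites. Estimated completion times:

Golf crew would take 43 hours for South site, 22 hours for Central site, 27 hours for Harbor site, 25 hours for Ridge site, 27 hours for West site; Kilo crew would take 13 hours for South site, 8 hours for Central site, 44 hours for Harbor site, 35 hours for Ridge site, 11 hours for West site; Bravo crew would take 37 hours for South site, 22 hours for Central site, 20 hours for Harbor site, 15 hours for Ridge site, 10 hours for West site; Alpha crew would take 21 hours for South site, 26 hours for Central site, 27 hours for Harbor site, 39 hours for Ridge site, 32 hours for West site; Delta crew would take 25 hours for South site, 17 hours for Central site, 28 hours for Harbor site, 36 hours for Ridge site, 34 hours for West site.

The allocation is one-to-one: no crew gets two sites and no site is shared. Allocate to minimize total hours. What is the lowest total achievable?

Min total: 91 hours

This is the linear assignment problem.
Optimal: Golf crew→Harbor site (27 hours), Kilo crew→West site (11 hours), Bravo crew→Ridge site (15 hours), Alpha crew→South site (21 hours), Delta crew→Central site (17 hours) — total 27+11+15+21+17 = 91 hours.
Row-greedy (each crew in turn takes its cheapest remaining site) gives 97 hours, worse by 6.
No other one-to-one assignment undercuts 91 hours.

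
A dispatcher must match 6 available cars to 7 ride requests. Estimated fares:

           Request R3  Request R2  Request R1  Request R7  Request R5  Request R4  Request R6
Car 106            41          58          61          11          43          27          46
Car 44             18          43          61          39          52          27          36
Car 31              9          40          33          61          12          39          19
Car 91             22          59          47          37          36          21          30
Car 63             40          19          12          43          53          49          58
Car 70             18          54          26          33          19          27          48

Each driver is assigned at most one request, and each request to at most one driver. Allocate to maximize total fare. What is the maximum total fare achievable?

Maximum total: $330

Treat this as an assignment problem: match each driver to one request.
Optimal: Car 106→Request R1 ($61), Car 44→Request R5 ($52), Car 31→Request R7 ($61), Car 91→Request R2 ($59), Car 63→Request R4 ($49), Car 70→Request R6 ($48) — total 61+52+61+59+49+48 = $330.
Column-greedy (each request in turn goes to its best remaining driver) gives $302, worse by 28.
Checked against all permutations: $330 is optimal.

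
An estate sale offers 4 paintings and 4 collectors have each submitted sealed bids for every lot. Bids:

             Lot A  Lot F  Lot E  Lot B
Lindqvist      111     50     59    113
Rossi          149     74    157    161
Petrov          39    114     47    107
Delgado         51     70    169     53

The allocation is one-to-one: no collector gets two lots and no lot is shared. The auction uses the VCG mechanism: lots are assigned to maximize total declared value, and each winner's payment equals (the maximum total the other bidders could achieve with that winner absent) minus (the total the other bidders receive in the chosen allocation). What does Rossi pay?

Efficient allocation: Lindqvist→Lot A ($111), Rossi→Lot B ($161), Petrov→Lot F ($114), Delgado→Lot E ($169); total welfare W = $555.
Rossi receives Lot B at value $161, so the others get W − 161 = $394.
Without Rossi: best allocation of the remaining 3 bidders over all 4 lots is Lindqvist→Lot B ($113), Petrov→Lot F ($114), Delgado→Lot E ($169), total $396.
VCG payment = (others' best without Rossi) − (others' welfare with Rossi) = 396 − 394 = $2.

Rossi pays $2.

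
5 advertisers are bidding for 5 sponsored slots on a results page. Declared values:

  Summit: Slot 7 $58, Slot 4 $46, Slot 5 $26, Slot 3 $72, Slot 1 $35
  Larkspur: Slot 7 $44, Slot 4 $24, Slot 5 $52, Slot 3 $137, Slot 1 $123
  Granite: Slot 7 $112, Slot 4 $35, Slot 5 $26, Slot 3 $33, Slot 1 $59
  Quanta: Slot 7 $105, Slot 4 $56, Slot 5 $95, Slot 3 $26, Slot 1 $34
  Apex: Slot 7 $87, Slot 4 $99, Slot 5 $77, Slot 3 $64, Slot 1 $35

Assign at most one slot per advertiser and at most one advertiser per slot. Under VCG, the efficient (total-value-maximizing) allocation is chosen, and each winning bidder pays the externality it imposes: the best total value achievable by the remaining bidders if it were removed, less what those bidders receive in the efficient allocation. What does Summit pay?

Summit pays $14.

Efficient allocation: Summit→Slot 3 ($72), Larkspur→Slot 1 ($123), Granite→Slot 7 ($112), Quanta→Slot 5 ($95), Apex→Slot 4 ($99); total welfare W = $501.
Summit receives Slot 3 at value $72, so the others get W − 72 = $429.
Without Summit: best allocation of the remaining 4 bidders over all 5 slots is Larkspur→Slot 3 ($137), Granite→Slot 7 ($112), Quanta→Slot 5 ($95), Apex→Slot 4 ($99), total $443.
VCG payment = (others' best without Summit) − (others' welfare with Summit) = 443 − 429 = $14.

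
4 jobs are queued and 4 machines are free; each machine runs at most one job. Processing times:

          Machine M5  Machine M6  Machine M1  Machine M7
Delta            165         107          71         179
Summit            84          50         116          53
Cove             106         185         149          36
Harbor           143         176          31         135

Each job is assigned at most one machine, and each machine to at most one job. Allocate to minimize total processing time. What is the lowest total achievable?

Minimum total: 258 min

Treat this as an assignment problem: match each job to one machine.
Optimal: Delta→Machine M6 (107 min), Summit→Machine M5 (84 min), Cove→Machine M7 (36 min), Harbor→Machine M1 (31 min) — total 107+84+36+31 = 258 min.
Next-best assignment: Delta→Machine M5, Summit→Machine M6, Cove→Machine M7, Harbor→Machine M1 = 282 min.
No other one-to-one assignment undercuts 258 min.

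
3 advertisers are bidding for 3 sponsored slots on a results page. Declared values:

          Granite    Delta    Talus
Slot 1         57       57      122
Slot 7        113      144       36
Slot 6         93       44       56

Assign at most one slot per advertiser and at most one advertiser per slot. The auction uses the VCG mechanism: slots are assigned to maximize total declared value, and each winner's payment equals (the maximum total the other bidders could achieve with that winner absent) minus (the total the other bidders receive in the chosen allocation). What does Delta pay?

Delta pays $20.

Efficient allocation: Granite→Slot 6 ($93), Delta→Slot 7 ($144), Talus→Slot 1 ($122); total welfare W = $359.
Delta receives Slot 7 at value $144, so the others get W − 144 = $215.
Without Delta: best allocation of the remaining 2 bidders over all 3 slots is Granite→Slot 7 ($113), Talus→Slot 1 ($122), total $235.
VCG payment = (others' best without Delta) − (others' welfare with Delta) = 235 − 215 = $20.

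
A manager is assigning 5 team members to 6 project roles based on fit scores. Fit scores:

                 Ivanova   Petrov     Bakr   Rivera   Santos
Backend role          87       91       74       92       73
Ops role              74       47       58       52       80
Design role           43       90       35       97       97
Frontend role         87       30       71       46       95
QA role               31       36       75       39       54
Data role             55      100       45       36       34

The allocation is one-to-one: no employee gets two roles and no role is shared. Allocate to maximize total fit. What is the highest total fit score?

Optimal: Ivanova→Backend role (87 pts), Petrov→Data role (100 pts), Bakr→QA role (75 pts), Rivera→Design role (97 pts), Santos→Frontend role (95 pts) — total 87+100+75+97+95 = 454 pts.
Column-greedy (each role in turn goes to its best remaining employee) gives 424 pts, worse by 30.
Swapping Ivanova↔Bakr (Ivanova→QA role 31 pts, Bakr→Backend role 74 pts) loses 57.
Every other assignment is strictly worse.

Maximum total: 454 pts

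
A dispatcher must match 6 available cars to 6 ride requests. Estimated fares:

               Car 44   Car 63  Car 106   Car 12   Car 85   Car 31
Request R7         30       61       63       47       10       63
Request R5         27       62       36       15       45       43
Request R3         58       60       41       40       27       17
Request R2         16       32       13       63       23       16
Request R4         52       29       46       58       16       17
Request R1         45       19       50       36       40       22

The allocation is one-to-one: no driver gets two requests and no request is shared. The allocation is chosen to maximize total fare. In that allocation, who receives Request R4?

Car 44 receives Request R4.

Optimal: Car 44→Request R4 ($52), Car 63→Request R3 ($60), Car 106→Request R1 ($50), Car 12→Request R2 ($63), Car 85→Request R5 ($45), Car 31→Request R7 ($63) — total 52+60+50+63+45+63 = $333.
Column-greedy (each request in turn goes to its best remaining driver) gives $303, worse by 30.
Next-best assignment: Car 44→Request R3, Car 63→Request R5, Car 106→Request R4, Car 12→Request R2, Car 85→Request R1, Car 31→Request R7 = $332.
Swapping Car 85↔Car 63 (Car 85→Request R3 $27, Car 63→Request R5 $62) loses 16.
Checked against all permutations: $333 is optimal.
Car 44's own top request is Request R3 ($58), but forcing Car 44→Request R3 and reassigning the rest optimally gives only $332 — worse by 1.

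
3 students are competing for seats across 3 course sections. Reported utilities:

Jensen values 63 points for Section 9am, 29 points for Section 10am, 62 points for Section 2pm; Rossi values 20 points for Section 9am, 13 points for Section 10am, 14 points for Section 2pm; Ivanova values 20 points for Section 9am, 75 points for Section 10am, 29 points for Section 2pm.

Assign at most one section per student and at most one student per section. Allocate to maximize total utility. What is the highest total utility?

Maximum total: 157 points

Optimal: Jensen→Section 2pm (62 points), Rossi→Section 9am (20 points), Ivanova→Section 10am (75 points) — total 62+20+75 = 157 points.
Max-entry greedy (repeatedly take the single best remaining cell) gives 152 points, worse by 5.
Next-best assignment: Jensen→Section 9am, Rossi→Section 2pm, Ivanova→Section 10am = 152 points.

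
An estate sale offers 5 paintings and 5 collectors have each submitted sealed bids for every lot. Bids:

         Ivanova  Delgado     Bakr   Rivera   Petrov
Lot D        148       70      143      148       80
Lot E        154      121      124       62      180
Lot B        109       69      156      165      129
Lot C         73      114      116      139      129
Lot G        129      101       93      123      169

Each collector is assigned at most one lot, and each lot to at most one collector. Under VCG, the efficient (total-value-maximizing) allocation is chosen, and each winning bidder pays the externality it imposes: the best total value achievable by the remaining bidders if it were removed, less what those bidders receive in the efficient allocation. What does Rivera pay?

Rivera pays $18.

Efficient allocation: Ivanova→Lot E ($154), Delgado→Lot C ($114), Bakr→Lot D ($143), Rivera→Lot B ($165), Petrov→Lot G ($169); total welfare W = $745.
Rivera receives Lot B at value $165, so the others get W − 165 = $580.
Without Rivera: best allocation of the remaining 4 bidders over all 5 lots is Ivanova→Lot D ($148), Delgado→Lot C ($114), Bakr→Lot B ($156), Petrov→Lot E ($180), total $598.
VCG payment = (others' best without Rivera) − (others' welfare with Rivera) = 598 − 580 = $18.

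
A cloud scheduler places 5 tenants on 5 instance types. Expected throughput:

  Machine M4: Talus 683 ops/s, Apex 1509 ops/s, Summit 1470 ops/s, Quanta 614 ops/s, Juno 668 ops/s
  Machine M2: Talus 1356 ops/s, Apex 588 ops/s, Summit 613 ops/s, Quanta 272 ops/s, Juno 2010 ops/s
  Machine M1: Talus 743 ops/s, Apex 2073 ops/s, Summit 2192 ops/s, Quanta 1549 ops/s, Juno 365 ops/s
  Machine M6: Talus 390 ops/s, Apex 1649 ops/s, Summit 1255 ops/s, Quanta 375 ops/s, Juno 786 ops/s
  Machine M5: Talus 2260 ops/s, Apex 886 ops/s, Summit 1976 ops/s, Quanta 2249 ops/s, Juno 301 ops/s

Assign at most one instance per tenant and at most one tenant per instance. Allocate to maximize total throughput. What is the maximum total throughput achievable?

Treat this as an assignment problem: match each tenant to one instance.
Optimal: Talus→Machine M5 (2260 ops/s), Apex→Machine M6 (1649 ops/s), Summit→Machine M4 (1470 ops/s), Quanta→Machine M1 (1549 ops/s), Juno→Machine M2 (2010 ops/s) — total 2260+1649+1470+1549+2010 = 8938 ops/s.
Row-greedy (each tenant in turn takes its best remaining instance) gives 8188 ops/s, worse by 750.
Swapping Apex↔Talus (Apex→Machine M5 886 ops/s, Talus→Machine M6 390 ops/s) loses 2633.

Max total: 8938 ops/s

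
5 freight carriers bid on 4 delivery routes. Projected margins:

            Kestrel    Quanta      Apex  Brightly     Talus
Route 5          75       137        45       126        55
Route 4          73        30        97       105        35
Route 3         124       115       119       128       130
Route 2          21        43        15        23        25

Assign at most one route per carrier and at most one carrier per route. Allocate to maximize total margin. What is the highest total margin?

Max total: $396k

This is a one-to-one assignment (maximum-weight bipartite matching).
Optimal: Brightly→Route 5 ($126k), Apex→Route 4 ($97k), Talus→Route 3 ($130k), Quanta→Route 2 ($43k) — total 126+97+130+43 = $396k.
Max-entry greedy (repeatedly take the single best remaining cell) gives $393k, worse by 3.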